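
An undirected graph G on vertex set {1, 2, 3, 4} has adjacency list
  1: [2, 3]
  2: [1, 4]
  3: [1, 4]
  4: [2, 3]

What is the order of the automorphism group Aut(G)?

8

Every vertex has degree 2 and the graph is connected, so G is the 4-cycle C_4. C_4 has 4 rotations and 4 reflections, so Aut(C_4) ≅ D_4 of order 8.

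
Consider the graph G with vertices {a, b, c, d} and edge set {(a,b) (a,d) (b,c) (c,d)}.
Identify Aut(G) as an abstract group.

S_2 ≀ Z_2

G is 2-regular and bipartite with parts {b, d} and {a, c} (each part is independent and every cross-pair is an edge), so G = K_{2,2}. Aut(K_{2,2}) is the wreath product S_2 ≀ Z_2: permute within each part, then optionally swap the parts; |Aut| = 2·(2!)² = 8.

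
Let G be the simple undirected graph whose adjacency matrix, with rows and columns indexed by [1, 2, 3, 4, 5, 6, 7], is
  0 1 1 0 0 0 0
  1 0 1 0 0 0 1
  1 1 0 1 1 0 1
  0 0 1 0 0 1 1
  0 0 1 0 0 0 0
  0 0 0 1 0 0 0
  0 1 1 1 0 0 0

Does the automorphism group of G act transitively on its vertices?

Vertex 1 is the only vertex of degree 2, so every automorphism fixes it; G is not vertex-transitive.

No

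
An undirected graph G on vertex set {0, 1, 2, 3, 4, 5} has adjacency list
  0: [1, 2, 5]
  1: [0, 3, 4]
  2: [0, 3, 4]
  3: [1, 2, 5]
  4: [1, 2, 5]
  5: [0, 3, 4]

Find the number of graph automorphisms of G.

G is 3-regular and bipartite with parts {0, 3, 4} and {1, 2, 5} (each part is independent and every cross-pair is an edge), so G = K_{3,3}. Aut(K_{3,3}) is the wreath product S_3 ≀ Z_2: permute within each part, then optionally swap the parts; |Aut| = 2·(3!)² = 72.

72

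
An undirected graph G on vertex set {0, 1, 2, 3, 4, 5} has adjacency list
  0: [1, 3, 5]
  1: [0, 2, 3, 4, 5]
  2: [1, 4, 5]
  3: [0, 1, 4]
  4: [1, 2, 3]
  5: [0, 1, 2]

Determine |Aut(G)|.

10

Vertex 1 is the unique vertex of degree 5; the remaining 5 vertices each have degree 3 and induce a cycle, so G is the wheel on 6 vertices with hub 1. Every automorphism fixes the hub and acts on the rim 5-cycle, so Aut(G) ≅ Aut(C_5) = D_5 of order 10.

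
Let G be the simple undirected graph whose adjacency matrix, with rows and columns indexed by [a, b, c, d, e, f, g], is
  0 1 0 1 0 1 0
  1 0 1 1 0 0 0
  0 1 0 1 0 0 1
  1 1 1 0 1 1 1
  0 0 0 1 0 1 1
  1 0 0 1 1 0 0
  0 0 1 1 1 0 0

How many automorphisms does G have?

Vertex d is the unique vertex of degree 6; the remaining 6 vertices each have degree 3 and induce a cycle, so G is the wheel on 7 vertices with hub d. With the hub fixed, the remaining symmetry is that of the rim cycle C_6, giving the dihedral group D_6.

12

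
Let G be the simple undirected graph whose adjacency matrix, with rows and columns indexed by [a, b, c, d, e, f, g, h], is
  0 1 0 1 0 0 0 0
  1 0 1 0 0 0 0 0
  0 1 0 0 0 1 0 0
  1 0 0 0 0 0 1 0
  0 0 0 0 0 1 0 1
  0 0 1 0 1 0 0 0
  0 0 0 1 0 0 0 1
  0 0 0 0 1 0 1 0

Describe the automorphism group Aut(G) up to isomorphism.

the dihedral group of order 16

Every vertex has degree 2 and the graph is connected, so G is the 8-cycle C_8. C_8 has 8 rotations and 8 reflections, so Aut(C_8) ≅ D_8 of order 16.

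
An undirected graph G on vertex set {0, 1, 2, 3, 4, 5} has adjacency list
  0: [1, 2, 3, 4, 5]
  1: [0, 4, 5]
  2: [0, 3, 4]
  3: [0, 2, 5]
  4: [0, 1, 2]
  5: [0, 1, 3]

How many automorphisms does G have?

10

Vertex 0 is the unique vertex of degree 5; the remaining 5 vertices each have degree 3 and induce a cycle, so G is the wheel on 6 vertices with hub 0. Every automorphism fixes the hub and acts on the rim 5-cycle, so Aut(G) ≅ Aut(C_5) = D_5 of order 10.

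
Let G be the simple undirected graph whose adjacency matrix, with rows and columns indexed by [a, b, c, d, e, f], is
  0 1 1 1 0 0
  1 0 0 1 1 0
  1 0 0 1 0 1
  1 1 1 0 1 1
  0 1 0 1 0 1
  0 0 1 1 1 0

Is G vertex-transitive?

Vertex d is the only vertex of degree 5, so every automorphism fixes it; G is not vertex-transitive.

No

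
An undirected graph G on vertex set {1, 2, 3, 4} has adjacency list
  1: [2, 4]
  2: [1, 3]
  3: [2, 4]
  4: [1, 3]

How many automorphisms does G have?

G is 2-regular and bipartite with parts {1, 3} and {2, 4} (each part is independent and every cross-pair is an edge), so G = K_{2,2}. Aut(K_{2,2}) is the wreath product S_2 ≀ Z_2: permute within each part, then optionally swap the parts; |Aut| = 2·(2!)² = 8.

8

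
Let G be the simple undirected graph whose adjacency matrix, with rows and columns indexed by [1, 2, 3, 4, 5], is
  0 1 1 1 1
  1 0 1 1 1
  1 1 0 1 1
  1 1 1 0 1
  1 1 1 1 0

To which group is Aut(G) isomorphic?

S_5

All 5 vertices are pairwise adjacent: G = K_5. Every bijection on the vertex set is an automorphism of K_5; hence Aut(K_5) ≅ S_5, order 120.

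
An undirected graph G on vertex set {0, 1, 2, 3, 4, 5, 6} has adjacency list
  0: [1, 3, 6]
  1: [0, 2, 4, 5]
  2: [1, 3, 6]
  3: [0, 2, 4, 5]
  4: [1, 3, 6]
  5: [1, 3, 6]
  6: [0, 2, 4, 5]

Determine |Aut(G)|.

144

The vertices split by degree into {1, 3, 6} (degree 4) and {0, 2, 4, 5} (degree 3); every edge runs between the two parts, so G is the complete bipartite graph K_{3,4}. Automorphisms preserve the bipartition setwise (since the parts differ in size) and act as S_4 × S_3 within it; |Aut| = 144.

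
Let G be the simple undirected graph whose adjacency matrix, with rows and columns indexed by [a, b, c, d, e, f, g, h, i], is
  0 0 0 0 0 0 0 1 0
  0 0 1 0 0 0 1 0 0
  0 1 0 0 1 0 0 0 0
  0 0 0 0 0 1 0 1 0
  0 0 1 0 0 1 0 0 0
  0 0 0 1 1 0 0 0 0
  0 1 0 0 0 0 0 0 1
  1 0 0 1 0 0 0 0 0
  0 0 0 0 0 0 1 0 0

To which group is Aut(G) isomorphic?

the cyclic group of order 2

The degree sequence is [1, 2, 2, 2, 2, 2, 2, 2, 1]; the two degree-1 vertices a and i are the ends of a path, so G = P_9. The only nontrivial automorphism of a path is the end-to-end reflection, so Aut(G) ≅ Z_2.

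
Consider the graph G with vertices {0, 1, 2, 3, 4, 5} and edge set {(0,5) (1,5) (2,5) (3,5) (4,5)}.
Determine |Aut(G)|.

120

Vertex 5 has degree 5 and every other vertex has degree 1, so G is the star K_{1,5} with centre 5. The 5 leaves are pairwise interchangeable while the centre is fixed, giving Aut(G) = S_5.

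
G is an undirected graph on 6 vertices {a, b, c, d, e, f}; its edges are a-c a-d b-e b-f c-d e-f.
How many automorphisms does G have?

G has two connected components, {a, c, d} and {b, e, f}; each is 2-regular, so G = C_3 ⊔ C_3. Aut of a disjoint union of two copies of C_3 is the wreath product D_3 ≀ Z_2, of order 2·6² = 72.

72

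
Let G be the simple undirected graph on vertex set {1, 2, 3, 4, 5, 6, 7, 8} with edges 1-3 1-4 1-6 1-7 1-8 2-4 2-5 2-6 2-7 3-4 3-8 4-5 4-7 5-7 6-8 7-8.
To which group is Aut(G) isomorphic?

1

The degree sequence is [5, 4, 3, 5, 3, 3, 5, 4]. Checking the degree-preserving permutations of the vertex set shows that none except the identity preserves every edge, so Aut(G) is trivial.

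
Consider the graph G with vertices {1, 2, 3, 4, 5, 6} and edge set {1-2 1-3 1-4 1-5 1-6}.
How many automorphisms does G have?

Vertex 1 has degree 5 and every other vertex has degree 1, so G is the star K_{1,5} with centre 1. Any automorphism fixes the centre and permutes the 5 leaves freely, so Aut(G) ≅ S_5 of order 5! = 120.

120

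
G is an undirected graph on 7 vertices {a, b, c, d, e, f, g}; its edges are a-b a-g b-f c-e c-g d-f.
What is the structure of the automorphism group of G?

The degree sequence is [2, 2, 2, 1, 1, 2, 2]; the two degree-1 vertices d and e are the ends of a path, so G = P_7. A path has exactly one nontrivial symmetry — reversal — giving Aut(G) of order 2.

C_2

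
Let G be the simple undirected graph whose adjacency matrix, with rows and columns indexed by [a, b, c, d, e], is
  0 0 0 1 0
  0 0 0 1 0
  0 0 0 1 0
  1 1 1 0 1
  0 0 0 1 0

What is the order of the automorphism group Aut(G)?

Vertex d has degree 4 and every other vertex has degree 1, so G is the star K_{1,4} with centre d. The 4 leaves are pairwise interchangeable while the centre is fixed, giving Aut(G) = S_4.

24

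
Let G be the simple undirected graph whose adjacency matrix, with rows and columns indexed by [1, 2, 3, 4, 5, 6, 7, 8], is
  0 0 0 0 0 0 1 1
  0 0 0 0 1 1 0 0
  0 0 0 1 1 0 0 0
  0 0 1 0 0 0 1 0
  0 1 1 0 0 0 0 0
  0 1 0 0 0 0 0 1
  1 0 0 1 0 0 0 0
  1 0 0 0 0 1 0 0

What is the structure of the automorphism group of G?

D_8

Every vertex has degree 2 and the graph is connected, so G is the 8-cycle C_8. The automorphisms of the 8-cycle are exactly the symmetries of a regular 8-gon: the dihedral group D_8, |D_8| = 16.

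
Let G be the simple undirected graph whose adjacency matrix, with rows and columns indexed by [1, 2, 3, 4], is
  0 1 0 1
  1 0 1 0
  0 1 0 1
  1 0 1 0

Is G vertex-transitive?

Yes

G is 2-regular and bipartite on 2^2 = 4 vertices with girth 4; it is the hypercube graph Q_2. The symmetry group of the 2-cube is the hyperoctahedral group B_2 = Z_2 ≀ S_2, of order 2^2·2! = 8. Under this action every vertex can be carried to every other, so G is vertex-transitive.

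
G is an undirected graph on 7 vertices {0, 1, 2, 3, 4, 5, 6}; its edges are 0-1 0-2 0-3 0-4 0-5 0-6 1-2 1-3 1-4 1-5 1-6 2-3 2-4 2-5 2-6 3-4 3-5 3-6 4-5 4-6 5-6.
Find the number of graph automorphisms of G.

Every vertex has degree 6, so G is the complete graph K_7. Every bijection on the vertex set is an automorphism of K_7; hence Aut(K_7) ≅ S_7, order 5040.

5040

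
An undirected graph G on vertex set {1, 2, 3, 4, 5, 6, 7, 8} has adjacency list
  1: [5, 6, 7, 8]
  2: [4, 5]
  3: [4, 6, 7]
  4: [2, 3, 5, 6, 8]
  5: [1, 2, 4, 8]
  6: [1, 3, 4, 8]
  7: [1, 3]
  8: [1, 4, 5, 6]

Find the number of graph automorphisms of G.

1

Degrees alone do not determine every vertex (e.g. 1 and 5 both have degree 4), but their neighbour-degree multisets differ: N(1) has degrees [2, 4, 4, 4] while N(5) has degrees [2, 4, 4, 5]. Repeating this refinement separates all vertices, so the only automorphism is the identity.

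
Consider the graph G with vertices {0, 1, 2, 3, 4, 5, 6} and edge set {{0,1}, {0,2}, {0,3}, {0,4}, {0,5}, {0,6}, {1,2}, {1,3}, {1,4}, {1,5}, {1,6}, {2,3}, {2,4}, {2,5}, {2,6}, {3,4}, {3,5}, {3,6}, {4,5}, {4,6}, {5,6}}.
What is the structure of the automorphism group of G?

S_7

Every vertex has degree 6, so G is the complete graph K_7. Every bijection on the vertex set is an automorphism of K_7; hence Aut(K_7) ≅ S_7, order 5040.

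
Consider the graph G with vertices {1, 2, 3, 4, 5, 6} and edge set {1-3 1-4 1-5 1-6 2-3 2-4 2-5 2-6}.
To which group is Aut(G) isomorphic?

S_4 × S_2

The vertices split by degree into {1, 2} (degree 4) and {3, 4, 5, 6} (degree 2); every edge runs between the two parts, so G is the complete bipartite graph K_{2,4}. Automorphisms preserve the bipartition setwise (since the parts differ in size) and act as S_4 × S_2 within it; |Aut| = 48.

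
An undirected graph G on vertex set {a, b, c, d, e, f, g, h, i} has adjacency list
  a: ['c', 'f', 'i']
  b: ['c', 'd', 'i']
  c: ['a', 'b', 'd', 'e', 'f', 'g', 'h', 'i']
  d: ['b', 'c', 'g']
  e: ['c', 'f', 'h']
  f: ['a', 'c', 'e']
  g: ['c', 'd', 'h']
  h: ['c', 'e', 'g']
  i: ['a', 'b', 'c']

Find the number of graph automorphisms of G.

Vertex c is the unique vertex of degree 8; the remaining 8 vertices each have degree 3 and induce a cycle, so G is the wheel on 9 vertices with hub c. Every automorphism fixes the hub and acts on the rim 8-cycle, so Aut(G) ≅ Aut(C_8) = D_8 of order 16.

16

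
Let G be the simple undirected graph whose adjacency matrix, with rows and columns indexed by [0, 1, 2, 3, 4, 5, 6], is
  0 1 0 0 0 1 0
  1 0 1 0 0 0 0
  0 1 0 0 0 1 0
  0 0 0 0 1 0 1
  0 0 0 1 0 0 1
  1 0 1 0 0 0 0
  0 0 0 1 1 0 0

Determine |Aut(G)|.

48

G has two connected components, {0, 1, 2, 5} and {3, 4, 6}; each is 2-regular, so G = C_4 ⊔ C_3. No automorphism exchanges components of different sizes, hence Aut(G) is the direct product D_3 × D_4, order 48.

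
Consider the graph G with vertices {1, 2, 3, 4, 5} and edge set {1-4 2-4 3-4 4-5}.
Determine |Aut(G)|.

Vertex 4 has degree 4 and every other vertex has degree 1, so G is the star K_{1,4} with centre 4. The 4 leaves are pairwise interchangeable while the centre is fixed, giving Aut(G) = S_4.

24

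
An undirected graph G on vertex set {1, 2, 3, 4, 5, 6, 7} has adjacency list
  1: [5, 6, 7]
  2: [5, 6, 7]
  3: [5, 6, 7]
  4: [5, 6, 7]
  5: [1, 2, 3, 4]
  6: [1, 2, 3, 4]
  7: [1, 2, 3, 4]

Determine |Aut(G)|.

The vertices split by degree into {5, 6, 7} (degree 4) and {1, 2, 3, 4} (degree 3); every edge runs between the two parts, so G is the complete bipartite graph K_{3,4}. Automorphisms preserve the bipartition setwise (since the parts differ in size) and act as S_4 × S_3 within it; |Aut| = 144.

144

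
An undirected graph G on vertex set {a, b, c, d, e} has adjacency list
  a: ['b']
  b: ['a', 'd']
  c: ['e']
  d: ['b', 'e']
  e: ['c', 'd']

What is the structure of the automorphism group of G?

the cyclic group of order 2

The degree sequence is [1, 2, 1, 2, 2]; the two degree-1 vertices a and c are the ends of a path, so G = P_5. A path has exactly one nontrivial symmetry — reversal — giving Aut(G) of order 2.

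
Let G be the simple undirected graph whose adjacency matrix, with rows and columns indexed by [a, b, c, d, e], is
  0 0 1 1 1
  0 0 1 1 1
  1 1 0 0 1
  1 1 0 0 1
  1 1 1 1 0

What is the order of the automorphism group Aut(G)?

Vertex e is the unique vertex of degree 4; the remaining 4 vertices each have degree 3 and induce a cycle, so G is the wheel on 5 vertices with hub e. With the hub fixed, the remaining symmetry is that of the rim cycle C_4, giving the dihedral group D_4.

8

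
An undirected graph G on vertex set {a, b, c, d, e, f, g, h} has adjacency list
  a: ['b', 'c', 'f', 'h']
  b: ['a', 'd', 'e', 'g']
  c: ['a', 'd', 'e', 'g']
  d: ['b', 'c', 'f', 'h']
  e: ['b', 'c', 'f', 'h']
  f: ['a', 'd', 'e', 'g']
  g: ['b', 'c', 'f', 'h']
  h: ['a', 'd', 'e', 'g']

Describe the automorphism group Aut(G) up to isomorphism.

G is 4-regular and bipartite with parts {a, d, e, g} and {b, c, f, h} (each part is independent and every cross-pair is an edge), so G = K_{4,4}. Aut(K_{4,4}) is the wreath product S_4 ≀ Z_2: permute within each part, then optionally swap the parts; |Aut| = 2·(4!)² = 1152.

S_4 ≀ Z_2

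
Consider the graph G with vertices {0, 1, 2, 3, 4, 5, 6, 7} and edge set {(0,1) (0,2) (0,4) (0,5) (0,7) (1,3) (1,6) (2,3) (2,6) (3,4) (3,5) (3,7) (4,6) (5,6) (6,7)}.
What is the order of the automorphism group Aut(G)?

720

The vertices split by degree into {0, 3, 6} (degree 5) and {1, 2, 4, 5, 7} (degree 3); every edge runs between the two parts, so G is the complete bipartite graph K_{3,5}. The parts have unequal sizes, so no automorphism swaps them; each part is permuted independently, giving S_5 × S_3 of order 5!·3! = 720.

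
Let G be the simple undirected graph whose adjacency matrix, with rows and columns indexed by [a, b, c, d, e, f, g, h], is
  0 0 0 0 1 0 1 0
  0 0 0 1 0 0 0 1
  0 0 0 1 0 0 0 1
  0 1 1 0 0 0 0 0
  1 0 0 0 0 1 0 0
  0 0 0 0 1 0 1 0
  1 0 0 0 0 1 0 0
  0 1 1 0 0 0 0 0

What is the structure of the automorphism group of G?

(D_4 × D_4) ⋊ Z_2

G has two connected components, {b, c, d, h} and {a, e, f, g}; each is 2-regular, so G = C_4 ⊔ C_4. With two isomorphic components, Aut(G) = Aut(C_4) ≀ S_2 = (D_4 × D_4) ⋊ Z_2: permute each cycle by D_4, then optionally swap the two cycles. Order 2·(2·4)² = 128.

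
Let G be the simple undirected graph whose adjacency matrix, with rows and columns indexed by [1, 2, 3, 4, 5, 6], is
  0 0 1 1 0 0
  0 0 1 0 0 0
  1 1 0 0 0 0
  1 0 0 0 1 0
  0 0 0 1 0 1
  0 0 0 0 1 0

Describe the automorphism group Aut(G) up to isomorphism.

Z_2

The degree sequence is [2, 1, 2, 2, 2, 1]; the two degree-1 vertices 2 and 6 are the ends of a path, so G = P_6. The only nontrivial automorphism of a path is the end-to-end reflection, so Aut(G) ≅ Z_2.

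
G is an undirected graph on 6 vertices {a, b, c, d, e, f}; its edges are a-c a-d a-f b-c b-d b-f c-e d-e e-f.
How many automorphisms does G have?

72

G is 3-regular and bipartite with parts {c, d, f} and {a, b, e} (each part is independent and every cross-pair is an edge), so G = K_{3,3}. Each part can be permuted independently (S_3 × S_3) and the two equal-size parts can also be swapped, giving (S_3 × S_3) ⋊ Z_2 of order 2·(3!)² = 72.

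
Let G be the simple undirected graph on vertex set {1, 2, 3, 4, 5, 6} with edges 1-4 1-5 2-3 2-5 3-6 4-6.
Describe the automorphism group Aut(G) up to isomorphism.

D_6

Every vertex has degree 2 and the graph is connected, so G is the 6-cycle C_6. The automorphisms of the 6-cycle are exactly the symmetries of a regular 6-gon: the dihedral group D_6, |D_6| = 12.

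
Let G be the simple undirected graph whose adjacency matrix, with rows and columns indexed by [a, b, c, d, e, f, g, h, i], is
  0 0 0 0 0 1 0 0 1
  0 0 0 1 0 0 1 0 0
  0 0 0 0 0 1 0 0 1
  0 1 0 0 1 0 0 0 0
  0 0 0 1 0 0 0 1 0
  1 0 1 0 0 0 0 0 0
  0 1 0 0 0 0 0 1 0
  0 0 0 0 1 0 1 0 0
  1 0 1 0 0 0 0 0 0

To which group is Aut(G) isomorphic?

G has two connected components, {b, d, e, g, h} and {a, c, f, i}; each is 2-regular, so G = C_5 ⊔ C_4. No automorphism exchanges components of different sizes, hence Aut(G) is the direct product D_4 × D_5, order 80.

D_4 × D_5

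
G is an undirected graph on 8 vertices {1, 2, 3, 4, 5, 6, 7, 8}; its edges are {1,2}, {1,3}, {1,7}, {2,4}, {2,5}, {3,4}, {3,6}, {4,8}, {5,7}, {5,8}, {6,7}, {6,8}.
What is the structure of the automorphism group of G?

Z_2^3 ⋊ S_3

G is 3-regular and bipartite on 2^3 = 8 vertices with girth 4; it is the hypercube graph Q_3. Aut(Q_3) consists of the signed permutations of the 3 coordinate axes: 3! permutations times 2^3 sign flips, so |Aut| = 2^3·3! = 48.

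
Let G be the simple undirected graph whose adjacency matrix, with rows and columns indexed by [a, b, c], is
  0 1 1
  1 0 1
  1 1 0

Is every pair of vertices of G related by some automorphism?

Yes

Every vertex has degree 2, so G is the complete graph K_3. Any permutation of the 3 vertices preserves K_3, so Aut(K_3) = S_3 of order 3! = 6. This group acts transitively on the 3 vertices.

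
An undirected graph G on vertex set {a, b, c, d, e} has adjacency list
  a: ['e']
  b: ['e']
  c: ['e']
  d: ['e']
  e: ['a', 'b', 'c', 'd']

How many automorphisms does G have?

24

Vertex e has degree 4 and every other vertex has degree 1, so G is the star K_{1,4} with centre e. Any automorphism fixes the centre and permutes the 4 leaves freely, so Aut(G) ≅ S_4 of order 4! = 24.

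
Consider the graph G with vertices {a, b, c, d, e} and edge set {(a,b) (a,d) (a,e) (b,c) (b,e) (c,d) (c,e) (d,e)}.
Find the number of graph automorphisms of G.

8

Vertex e is the unique vertex of degree 4; the remaining 4 vertices each have degree 3 and induce a cycle, so G is the wheel on 5 vertices with hub e. With the hub fixed, the remaining symmetry is that of the rim cycle C_4, giving the dihedral group D_4.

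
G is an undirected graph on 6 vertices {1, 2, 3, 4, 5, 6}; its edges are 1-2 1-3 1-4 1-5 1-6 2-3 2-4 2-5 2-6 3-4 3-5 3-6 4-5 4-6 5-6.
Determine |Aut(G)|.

All 6 vertices are pairwise adjacent: G = K_6. Every bijection on the vertex set is an automorphism of K_6; hence Aut(K_6) ≅ S_6, order 720.

720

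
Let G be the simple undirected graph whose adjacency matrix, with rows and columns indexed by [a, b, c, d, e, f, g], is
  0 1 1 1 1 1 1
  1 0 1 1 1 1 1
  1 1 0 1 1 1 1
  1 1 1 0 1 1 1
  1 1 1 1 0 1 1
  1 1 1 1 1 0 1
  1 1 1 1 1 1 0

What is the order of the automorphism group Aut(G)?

5040

Every vertex has degree 6, so G is the complete graph K_7. Every bijection on the vertex set is an automorphism of K_7; hence Aut(K_7) ≅ S_7, order 5040.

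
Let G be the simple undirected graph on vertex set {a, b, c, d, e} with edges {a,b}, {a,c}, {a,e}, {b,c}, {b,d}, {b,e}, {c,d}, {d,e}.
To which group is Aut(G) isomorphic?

the dihedral group of order 8

Vertex b is the unique vertex of degree 4; the remaining 4 vertices each have degree 3 and induce a cycle, so G is the wheel on 5 vertices with hub b. With the hub fixed, the remaining symmetry is that of the rim cycle C_4, giving the dihedral group D_4.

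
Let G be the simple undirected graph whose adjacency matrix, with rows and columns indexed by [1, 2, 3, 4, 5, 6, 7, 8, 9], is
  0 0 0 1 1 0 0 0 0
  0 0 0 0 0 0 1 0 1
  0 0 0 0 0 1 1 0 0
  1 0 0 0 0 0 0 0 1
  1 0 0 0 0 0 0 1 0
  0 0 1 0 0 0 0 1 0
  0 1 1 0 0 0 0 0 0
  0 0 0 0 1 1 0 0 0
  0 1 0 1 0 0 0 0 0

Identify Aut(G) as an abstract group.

D_9

Every vertex has degree 2 and the graph is connected, so G is the 9-cycle C_9. C_9 has 9 rotations and 9 reflections, so Aut(C_9) ≅ D_9 of order 18.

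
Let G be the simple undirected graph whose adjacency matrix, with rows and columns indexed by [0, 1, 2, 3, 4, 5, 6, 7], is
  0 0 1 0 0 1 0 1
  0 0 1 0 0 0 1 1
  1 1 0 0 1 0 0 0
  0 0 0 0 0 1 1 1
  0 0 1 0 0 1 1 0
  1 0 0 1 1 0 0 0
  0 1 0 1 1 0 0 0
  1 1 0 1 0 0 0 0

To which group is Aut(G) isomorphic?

Z_2^3 ⋊ S_3

G is 3-regular and bipartite on 2^3 = 8 vertices with girth 4; it is the hypercube graph Q_3. Aut(Q_3) consists of the signed permutations of the 3 coordinate axes: 3! permutations times 2^3 sign flips, so |Aut| = 2^3·3! = 48.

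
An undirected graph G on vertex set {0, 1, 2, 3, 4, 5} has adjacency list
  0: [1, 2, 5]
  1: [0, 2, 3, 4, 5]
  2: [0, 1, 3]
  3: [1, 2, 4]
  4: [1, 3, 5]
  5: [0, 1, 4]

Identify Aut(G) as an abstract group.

D_5

Vertex 1 is the unique vertex of degree 5; the remaining 5 vertices each have degree 3 and induce a cycle, so G is the wheel on 6 vertices with hub 1. Every automorphism fixes the hub and acts on the rim 5-cycle, so Aut(G) ≅ Aut(C_5) = D_5 of order 10.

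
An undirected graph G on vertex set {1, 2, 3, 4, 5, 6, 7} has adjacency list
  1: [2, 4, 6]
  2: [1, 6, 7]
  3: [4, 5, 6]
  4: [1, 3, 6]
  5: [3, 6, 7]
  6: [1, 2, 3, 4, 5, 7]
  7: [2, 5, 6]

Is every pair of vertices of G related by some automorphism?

Vertex 6 is the only vertex of degree 6, so every automorphism fixes it; G is not vertex-transitive.

No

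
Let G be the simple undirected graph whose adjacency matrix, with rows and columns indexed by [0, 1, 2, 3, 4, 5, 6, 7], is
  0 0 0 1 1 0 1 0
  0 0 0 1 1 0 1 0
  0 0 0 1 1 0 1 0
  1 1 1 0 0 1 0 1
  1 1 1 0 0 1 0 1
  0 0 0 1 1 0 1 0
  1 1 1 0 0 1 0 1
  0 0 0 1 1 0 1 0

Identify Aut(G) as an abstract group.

The vertices split by degree into {3, 4, 6} (degree 5) and {0, 1, 2, 5, 7} (degree 3); every edge runs between the two parts, so G is the complete bipartite graph K_{3,5}. Automorphisms preserve the bipartition setwise (since the parts differ in size) and act as S_5 × S_3 within it; |Aut| = 720.

S_5 × S_3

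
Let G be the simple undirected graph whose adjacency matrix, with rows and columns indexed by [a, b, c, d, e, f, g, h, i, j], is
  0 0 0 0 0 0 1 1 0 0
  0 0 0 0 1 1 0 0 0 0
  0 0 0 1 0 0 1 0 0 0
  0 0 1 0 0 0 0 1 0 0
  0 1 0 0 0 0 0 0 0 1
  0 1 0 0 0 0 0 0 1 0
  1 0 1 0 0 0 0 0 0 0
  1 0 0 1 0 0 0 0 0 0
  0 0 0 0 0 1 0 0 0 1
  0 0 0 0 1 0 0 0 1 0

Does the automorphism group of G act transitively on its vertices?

G has two connected components, {b, e, f, i, j} and {a, c, d, g, h}; each is 2-regular, so G = C_5 ⊔ C_5. With two isomorphic components, Aut(G) = Aut(C_5) ≀ S_2 = (D_5 × D_5) ⋊ Z_2: permute each cycle by D_5, then optionally swap the two cycles. Order 2·(2·5)² = 200. This group acts transitively on the 10 vertices.

Yes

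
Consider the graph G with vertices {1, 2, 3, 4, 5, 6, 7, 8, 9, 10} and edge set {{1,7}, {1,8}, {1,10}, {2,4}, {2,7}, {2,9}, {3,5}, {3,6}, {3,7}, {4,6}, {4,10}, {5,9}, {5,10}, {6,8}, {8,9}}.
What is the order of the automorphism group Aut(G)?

120

G is 3-regular on 10 vertices with no triangles and no 4-cycles (girth 5): this is the Petersen graph. It is a classical fact that the Petersen graph has automorphism group S_5 (order 120), arising from its description as the Kneser graph K(5,2).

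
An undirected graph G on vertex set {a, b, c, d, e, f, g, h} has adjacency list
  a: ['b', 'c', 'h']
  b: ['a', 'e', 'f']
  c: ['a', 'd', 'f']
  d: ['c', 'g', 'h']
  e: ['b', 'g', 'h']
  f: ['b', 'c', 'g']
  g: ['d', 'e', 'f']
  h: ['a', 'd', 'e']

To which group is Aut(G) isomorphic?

Z_2^3 ⋊ S_3

G is 3-regular and bipartite on 2^3 = 8 vertices with girth 4; it is the hypercube graph Q_3. Aut(Q_3) consists of the signed permutations of the 3 coordinate axes: 3! permutations times 2^3 sign flips, so |Aut| = 2^3·3! = 48.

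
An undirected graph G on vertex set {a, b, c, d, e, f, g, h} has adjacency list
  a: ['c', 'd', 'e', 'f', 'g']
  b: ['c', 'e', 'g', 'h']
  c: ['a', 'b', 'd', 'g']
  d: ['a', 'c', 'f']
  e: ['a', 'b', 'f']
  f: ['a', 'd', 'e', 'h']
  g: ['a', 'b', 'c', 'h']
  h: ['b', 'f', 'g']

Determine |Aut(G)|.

The degree sequence is [5, 4, 4, 3, 3, 4, 4, 3]. Checking the degree-preserving permutations of the vertex set shows that none except the identity preserves every edge, so Aut(G) is trivial.

1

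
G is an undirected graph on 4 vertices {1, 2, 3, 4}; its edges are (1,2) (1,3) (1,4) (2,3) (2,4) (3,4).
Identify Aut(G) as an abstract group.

Every vertex has degree 3, so G is the complete graph K_4. Every bijection on the vertex set is an automorphism of K_4; hence Aut(K_4) ≅ S_4, order 24.

the symmetric group on 4 letters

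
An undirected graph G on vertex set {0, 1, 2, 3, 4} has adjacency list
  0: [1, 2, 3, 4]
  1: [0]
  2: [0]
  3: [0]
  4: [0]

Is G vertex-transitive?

No

Vertex 0 is the only vertex of degree 4, so every automorphism fixes it; G is not vertex-transitive.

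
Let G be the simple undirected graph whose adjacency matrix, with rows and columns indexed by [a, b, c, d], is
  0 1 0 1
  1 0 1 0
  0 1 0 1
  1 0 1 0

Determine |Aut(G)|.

G is 2-regular and connected on 4 vertices, i.e. the cycle C_4. C_4 has 4 rotations and 4 reflections, so Aut(C_4) ≅ D_4 of order 8.

8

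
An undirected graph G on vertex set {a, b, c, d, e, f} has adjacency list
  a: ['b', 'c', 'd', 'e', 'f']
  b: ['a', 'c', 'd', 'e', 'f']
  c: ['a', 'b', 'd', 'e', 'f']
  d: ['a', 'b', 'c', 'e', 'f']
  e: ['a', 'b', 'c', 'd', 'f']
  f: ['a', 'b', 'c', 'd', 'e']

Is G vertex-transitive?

Yes

Every vertex has degree 5, so G is the complete graph K_6. Every bijection on the vertex set is an automorphism of K_6; hence Aut(K_6) ≅ S_6, order 720. This group acts transitively on the 6 vertices.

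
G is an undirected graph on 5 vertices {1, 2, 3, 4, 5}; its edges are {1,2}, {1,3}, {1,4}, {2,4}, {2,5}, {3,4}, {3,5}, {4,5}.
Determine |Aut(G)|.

8

Vertex 4 is the unique vertex of degree 4; the remaining 4 vertices each have degree 3 and induce a cycle, so G is the wheel on 5 vertices with hub 4. With the hub fixed, the remaining symmetry is that of the rim cycle C_4, giving the dihedral group D_4.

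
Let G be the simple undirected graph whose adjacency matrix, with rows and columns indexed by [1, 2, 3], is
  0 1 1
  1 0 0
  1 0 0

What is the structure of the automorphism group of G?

Z_2

The degree sequence is [2, 1, 1]; the two degree-1 vertices 2 and 3 are the ends of a path, so G = P_3. A path has exactly one nontrivial symmetry — reversal — giving Aut(G) of order 2.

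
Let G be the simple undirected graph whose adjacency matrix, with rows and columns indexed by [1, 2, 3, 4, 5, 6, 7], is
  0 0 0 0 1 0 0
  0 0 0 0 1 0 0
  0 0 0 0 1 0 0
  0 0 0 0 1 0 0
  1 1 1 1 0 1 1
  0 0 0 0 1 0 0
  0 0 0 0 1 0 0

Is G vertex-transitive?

Vertex 5 is the only vertex of degree 6, so every automorphism fixes it; G is not vertex-transitive.

No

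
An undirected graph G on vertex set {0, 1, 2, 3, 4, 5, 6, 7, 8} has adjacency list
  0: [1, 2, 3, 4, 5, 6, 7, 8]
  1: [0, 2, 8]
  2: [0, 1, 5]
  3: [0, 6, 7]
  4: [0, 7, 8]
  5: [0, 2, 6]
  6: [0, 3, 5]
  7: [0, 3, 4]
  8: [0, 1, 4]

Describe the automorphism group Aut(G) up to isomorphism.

Vertex 0 is the unique vertex of degree 8; the remaining 8 vertices each have degree 3 and induce a cycle, so G is the wheel on 9 vertices with hub 0. With the hub fixed, the remaining symmetry is that of the rim cycle C_8, giving the dihedral group D_8.

the dihedral group of order 16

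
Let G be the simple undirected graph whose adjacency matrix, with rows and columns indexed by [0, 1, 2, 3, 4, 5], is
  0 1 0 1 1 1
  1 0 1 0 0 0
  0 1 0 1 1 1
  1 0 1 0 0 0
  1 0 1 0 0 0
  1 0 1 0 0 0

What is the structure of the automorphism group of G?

The vertices split by degree into {0, 2} (degree 4) and {1, 3, 4, 5} (degree 2); every edge runs between the two parts, so G is the complete bipartite graph K_{2,4}. The parts have unequal sizes, so no automorphism swaps them; each part is permuted independently, giving S_2 × S_4 of order 2!·4! = 48.

S_2 × S_4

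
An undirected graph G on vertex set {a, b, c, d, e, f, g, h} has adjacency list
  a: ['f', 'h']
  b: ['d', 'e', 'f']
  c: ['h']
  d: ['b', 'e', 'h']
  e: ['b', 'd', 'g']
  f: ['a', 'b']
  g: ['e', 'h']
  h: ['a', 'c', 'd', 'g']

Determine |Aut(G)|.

The degree sequence is [2, 3, 1, 3, 3, 2, 2, 4]. Checking the degree-preserving permutations of the vertex set shows that none except the identity preserves every edge, so Aut(G) is trivial.

1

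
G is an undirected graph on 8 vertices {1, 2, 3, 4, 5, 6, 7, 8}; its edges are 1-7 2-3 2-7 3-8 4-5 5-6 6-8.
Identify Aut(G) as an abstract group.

The degree sequence is [1, 2, 2, 1, 2, 2, 2, 2]; the two degree-1 vertices 1 and 4 are the ends of a path, so G = P_8. A path has exactly one nontrivial symmetry — reversal — giving Aut(G) of order 2.

C_2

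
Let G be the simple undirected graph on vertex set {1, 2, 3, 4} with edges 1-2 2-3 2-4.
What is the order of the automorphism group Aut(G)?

Vertex 2 has degree 3 and every other vertex has degree 1, so G is the star K_{1,3} with centre 2. Any automorphism fixes the centre and permutes the 3 leaves freely, so Aut(G) ≅ S_3 of order 3! = 6.

6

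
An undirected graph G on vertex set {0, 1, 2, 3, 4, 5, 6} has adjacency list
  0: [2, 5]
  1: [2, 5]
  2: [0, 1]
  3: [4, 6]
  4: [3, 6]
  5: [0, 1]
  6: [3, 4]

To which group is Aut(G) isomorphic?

D_4 × D_3

G has two connected components, {0, 1, 2, 5} and {3, 4, 6}; each is 2-regular, so G = C_4 ⊔ C_3. The components are non-isomorphic (different sizes), so Aut(G) = Aut(C_4) × Aut(C_3) = D_4 × D_3 of order 8·6 = 48.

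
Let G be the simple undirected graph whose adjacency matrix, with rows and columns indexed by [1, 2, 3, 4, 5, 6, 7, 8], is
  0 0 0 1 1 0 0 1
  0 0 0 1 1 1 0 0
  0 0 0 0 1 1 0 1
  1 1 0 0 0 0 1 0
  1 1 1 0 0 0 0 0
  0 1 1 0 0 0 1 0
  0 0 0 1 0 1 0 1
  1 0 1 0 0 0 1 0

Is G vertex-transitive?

G is 3-regular and bipartite on 2^3 = 8 vertices with girth 4; it is the hypercube graph Q_3. Aut(Q_3) consists of the signed permutations of the 3 coordinate axes: 3! permutations times 2^3 sign flips, so |Aut| = 2^3·3! = 48. This group acts transitively on the 8 vertices.

Yes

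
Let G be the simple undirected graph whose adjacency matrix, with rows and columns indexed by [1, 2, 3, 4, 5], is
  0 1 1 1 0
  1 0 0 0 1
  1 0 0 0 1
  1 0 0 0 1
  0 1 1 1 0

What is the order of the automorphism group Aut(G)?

The vertices split by degree into {1, 5} (degree 3) and {2, 3, 4} (degree 2); every edge runs between the two parts, so G is the complete bipartite graph K_{2,3}. Automorphisms preserve the bipartition setwise (since the parts differ in size) and act as S_3 × S_2 within it; |Aut| = 12.

12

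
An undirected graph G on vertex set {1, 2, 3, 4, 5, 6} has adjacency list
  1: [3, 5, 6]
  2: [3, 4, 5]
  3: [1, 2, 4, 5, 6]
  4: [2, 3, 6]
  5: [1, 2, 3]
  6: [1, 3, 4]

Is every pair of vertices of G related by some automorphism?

No

Vertex 3 is the only vertex of degree 5, so every automorphism fixes it; G is not vertex-transitive.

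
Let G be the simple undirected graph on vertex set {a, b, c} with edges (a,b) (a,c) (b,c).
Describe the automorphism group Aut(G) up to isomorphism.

All 3 vertices are pairwise adjacent: G = K_3. Any permutation of the 3 vertices preserves K_3, so Aut(K_3) = S_3 of order 3! = 6.

S_3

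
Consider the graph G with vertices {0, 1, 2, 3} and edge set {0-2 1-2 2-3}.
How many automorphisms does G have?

6

Vertex 2 has degree 3 and every other vertex has degree 1, so G is the star K_{1,3} with centre 2. Any automorphism fixes the centre and permutes the 3 leaves freely, so Aut(G) ≅ S_3 of order 3! = 6.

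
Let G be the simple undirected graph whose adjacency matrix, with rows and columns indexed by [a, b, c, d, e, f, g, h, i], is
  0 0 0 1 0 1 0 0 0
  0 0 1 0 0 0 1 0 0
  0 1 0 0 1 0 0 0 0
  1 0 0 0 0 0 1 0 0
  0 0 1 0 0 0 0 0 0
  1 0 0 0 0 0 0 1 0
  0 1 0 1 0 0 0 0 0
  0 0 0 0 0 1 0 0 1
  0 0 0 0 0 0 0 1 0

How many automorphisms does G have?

The degree sequence is [2, 2, 2, 2, 1, 2, 2, 2, 1]; the two degree-1 vertices e and i are the ends of a path, so G = P_9. A path has exactly one nontrivial symmetry — reversal — giving Aut(G) of order 2.

2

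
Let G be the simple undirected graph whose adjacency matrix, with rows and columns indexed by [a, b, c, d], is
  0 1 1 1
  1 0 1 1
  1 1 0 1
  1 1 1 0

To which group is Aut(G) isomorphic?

Every vertex has degree 3, so G is the complete graph K_4. Every bijection on the vertex set is an automorphism of K_4; hence Aut(K_4) ≅ S_4, order 24.

the symmetric group on 4 letters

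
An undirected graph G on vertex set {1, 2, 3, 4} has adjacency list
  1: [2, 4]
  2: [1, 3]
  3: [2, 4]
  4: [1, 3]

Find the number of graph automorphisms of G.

G is 2-regular and bipartite on 2^2 = 4 vertices with girth 4; it is the hypercube graph Q_2. The symmetry group of the 2-cube is the hyperoctahedral group B_2 = Z_2 ≀ S_2, of order 2^2·2! = 8.

8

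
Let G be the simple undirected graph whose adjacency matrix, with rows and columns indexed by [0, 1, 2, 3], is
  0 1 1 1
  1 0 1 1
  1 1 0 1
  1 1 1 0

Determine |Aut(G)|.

24

All 4 vertices are pairwise adjacent: G = K_4. Every bijection on the vertex set is an automorphism of K_4; hence Aut(K_4) ≅ S_4, order 24.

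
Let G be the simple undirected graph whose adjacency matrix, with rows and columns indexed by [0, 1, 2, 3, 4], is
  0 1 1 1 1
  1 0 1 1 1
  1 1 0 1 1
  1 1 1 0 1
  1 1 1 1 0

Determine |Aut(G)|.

120

All 5 vertices are pairwise adjacent: G = K_5. Any permutation of the 5 vertices preserves K_5, so Aut(K_5) = S_5 of order 5! = 120.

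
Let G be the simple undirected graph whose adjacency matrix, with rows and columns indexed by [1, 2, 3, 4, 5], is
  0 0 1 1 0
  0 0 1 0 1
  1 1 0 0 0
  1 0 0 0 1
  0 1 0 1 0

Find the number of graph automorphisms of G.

Every vertex has degree 2 and the graph is connected, so G is the 5-cycle C_5. C_5 has 5 rotations and 5 reflections, so Aut(C_5) ≅ D_5 of order 10.

10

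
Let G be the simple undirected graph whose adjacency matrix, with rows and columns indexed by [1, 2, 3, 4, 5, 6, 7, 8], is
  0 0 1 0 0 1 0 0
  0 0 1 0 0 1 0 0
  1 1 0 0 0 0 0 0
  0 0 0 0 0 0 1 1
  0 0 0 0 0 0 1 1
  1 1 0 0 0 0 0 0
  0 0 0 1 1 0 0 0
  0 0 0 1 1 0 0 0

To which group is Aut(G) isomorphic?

(D_4 × D_4) ⋊ Z_2

G has two connected components, {4, 5, 7, 8} and {1, 2, 3, 6}; each is 2-regular, so G = C_4 ⊔ C_4. Aut of a disjoint union of two copies of C_4 is the wreath product D_4 ≀ Z_2, of order 2·8² = 128.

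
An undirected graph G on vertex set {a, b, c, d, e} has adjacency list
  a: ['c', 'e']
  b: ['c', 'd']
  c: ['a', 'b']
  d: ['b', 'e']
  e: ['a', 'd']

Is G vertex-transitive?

Every vertex has degree 2 and the graph is connected, so G is the 5-cycle C_5. The automorphisms of the 5-cycle are exactly the symmetries of a regular 5-gon: the dihedral group D_5, |D_5| = 10. This group acts transitively on the 5 vertices.

Yes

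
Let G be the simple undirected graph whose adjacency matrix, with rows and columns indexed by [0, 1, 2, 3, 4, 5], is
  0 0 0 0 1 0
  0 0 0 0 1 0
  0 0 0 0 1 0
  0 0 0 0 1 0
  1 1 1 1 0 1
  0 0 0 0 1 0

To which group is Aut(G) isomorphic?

S_5

Vertex 4 has degree 5 and every other vertex has degree 1, so G is the star K_{1,5} with centre 4. Any automorphism fixes the centre and permutes the 5 leaves freely, so Aut(G) ≅ S_5 of order 5! = 120.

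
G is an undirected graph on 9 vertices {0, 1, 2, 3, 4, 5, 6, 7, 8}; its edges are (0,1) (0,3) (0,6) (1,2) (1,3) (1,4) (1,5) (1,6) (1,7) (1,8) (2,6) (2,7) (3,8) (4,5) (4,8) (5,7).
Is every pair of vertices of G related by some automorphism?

Vertex 1 is the only vertex of degree 8, so every automorphism fixes it; G is not vertex-transitive.

No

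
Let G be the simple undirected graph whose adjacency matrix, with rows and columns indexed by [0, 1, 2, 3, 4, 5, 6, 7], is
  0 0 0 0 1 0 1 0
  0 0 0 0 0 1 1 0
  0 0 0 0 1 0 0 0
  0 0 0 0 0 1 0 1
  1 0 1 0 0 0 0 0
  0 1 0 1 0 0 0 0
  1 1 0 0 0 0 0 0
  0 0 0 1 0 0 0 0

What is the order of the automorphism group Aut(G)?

The degree sequence is [2, 2, 1, 2, 2, 2, 2, 1]; the two degree-1 vertices 2 and 7 are the ends of a path, so G = P_8. The only nontrivial automorphism of a path is the end-to-end reflection, so Aut(G) ≅ Z_2.

2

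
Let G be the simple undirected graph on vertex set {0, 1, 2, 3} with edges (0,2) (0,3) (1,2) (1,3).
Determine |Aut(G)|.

8

G is 2-regular and bipartite on 2^2 = 4 vertices with girth 4; it is the hypercube graph Q_2. The symmetry group of the 2-cube is the hyperoctahedral group B_2 = Z_2 ≀ S_2, of order 2^2·2! = 8.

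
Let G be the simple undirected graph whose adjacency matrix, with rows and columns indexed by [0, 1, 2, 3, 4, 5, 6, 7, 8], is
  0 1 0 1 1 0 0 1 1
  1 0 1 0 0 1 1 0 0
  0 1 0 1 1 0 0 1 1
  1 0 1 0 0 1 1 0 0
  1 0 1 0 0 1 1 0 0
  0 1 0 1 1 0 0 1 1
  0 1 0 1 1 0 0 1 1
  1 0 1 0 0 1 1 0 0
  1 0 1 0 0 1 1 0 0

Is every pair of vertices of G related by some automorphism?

No

Automorphisms preserve degree, but G has vertices of degree 4 and vertices of degree 5; no automorphism maps one to the other, so G is not vertex-transitive.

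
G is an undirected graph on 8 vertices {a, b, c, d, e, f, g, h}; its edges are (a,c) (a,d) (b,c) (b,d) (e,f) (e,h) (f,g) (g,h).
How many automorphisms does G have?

G has two connected components, {e, f, g, h} and {a, b, c, d}; each is 2-regular, so G = C_4 ⊔ C_4. Aut of a disjoint union of two copies of C_4 is the wreath product D_4 ≀ Z_2, of order 2·8² = 128.

128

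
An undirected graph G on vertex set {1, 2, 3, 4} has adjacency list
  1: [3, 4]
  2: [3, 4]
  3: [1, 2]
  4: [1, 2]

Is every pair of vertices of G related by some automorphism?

Yes

G is 2-regular and bipartite with parts {1, 2} and {3, 4} (each part is independent and every cross-pair is an edge), so G = K_{2,2}. Each part can be permuted independently (S_2 × S_2) and the two equal-size parts can also be swapped, giving (S_2 × S_2) ⋊ Z_2 of order 2·(2!)² = 8. This group acts transitively on the 4 vertices.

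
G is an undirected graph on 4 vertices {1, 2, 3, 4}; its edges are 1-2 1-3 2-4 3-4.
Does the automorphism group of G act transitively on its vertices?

Yes

Every vertex has degree 2 and the graph is connected, so G is the 4-cycle C_4. C_4 has 4 rotations and 4 reflections, so Aut(C_4) ≅ D_4 of order 8. This group acts transitively on the 4 vertices.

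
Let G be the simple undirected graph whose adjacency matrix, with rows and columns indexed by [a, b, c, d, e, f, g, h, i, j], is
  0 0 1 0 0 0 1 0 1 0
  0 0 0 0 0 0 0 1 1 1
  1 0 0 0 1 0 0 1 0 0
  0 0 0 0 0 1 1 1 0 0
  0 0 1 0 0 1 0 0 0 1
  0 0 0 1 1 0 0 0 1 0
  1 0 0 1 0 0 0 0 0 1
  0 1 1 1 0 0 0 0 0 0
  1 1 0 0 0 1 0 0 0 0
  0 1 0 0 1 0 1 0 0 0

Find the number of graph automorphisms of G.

G is 3-regular on 10 vertices with no triangles and no 4-cycles (girth 5): this is the Petersen graph. It is a classical fact that the Petersen graph has automorphism group S_5 (order 120), arising from its description as the Kneser graph K(5,2).

120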